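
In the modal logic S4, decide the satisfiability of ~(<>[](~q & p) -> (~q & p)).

Yes, satisfiable

1. ~(<>[](~q & p) -> (~q & p)), w0
2. <>[](~q & p), w0   [~->-rule on 1]
3. ~(~q & p), w0   [~->-rule on 1]
4. ~p, w0   [~&-rule on 3 (branches; this branch)]
5. [](~q & p), w1   [<>-rule on 2: fresh world w1, w0Rw1]
6. ~q & p, w1   [[]-rule on 5 via w1Rw1]
7. ~q, w1   [&-rule on 6]
8. p, w1   [&-rule on 6]
Accessibility: w0Rw0, w0Rw1, w1Rw1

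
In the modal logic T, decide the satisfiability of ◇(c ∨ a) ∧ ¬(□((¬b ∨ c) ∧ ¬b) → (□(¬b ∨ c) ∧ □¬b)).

1. ◇(c ∨ a) ∧ ¬(□((¬b ∨ c) ∧ ¬b) → (□(¬b ∨ c) ∧ □¬b)), u
2. ◇(c ∨ a), u
3. ¬(□((¬b ∨ c) ∧ ¬b) → (□(¬b ∨ c) ∧ □¬b)), u
4. □((¬b ∨ c) ∧ ¬b), u
5. ¬(□(¬b ∨ c) ∧ □¬b), u
6. (¬b ∨ c) ∧ ¬b, u
7. ¬b ∨ c, u
8. ¬b, u
9. ¬□(¬b ∨ c), u
10. c, u
11. c ∨ a, v
12. (¬b ∨ c) ∧ ¬b, v
13. ¬b ∨ c, v
14. ¬b, v
15. a, v
16. c, v
17. ¬(¬b ∨ c), w
18. b, w
19. ¬c, w
20. (¬b ∨ c) ∧ ¬b, w
21. ¬b ∨ c, w
22. ¬b, w
Accessibility: uRu, uRv, uRw, vRv, wRw
Branch closes: b and ¬b both at w.
Every branch closes; the branch above is one of them.

No, unsatisfiable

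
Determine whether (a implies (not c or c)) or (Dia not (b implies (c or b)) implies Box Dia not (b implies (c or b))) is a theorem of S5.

Valid in S5

Tableau for the negation not ((a implies (not c or c)) or (Dia not (b implies (c or b)) implies Box Dia not (b implies (c or b)))):
1. not ((a implies (not c or c)) or (Dia not (b implies (c or b)) implies Box Dia not (b implies (c or b)))), u
2. not (a implies (not c or c)), u
3. not (Dia not (b implies (c or b)) implies Box Dia not (b implies (c or b))), u
4. a, u
5. not (not c or c), u
6. Dia not (b implies (c or b)), u
7. not Box Dia not (b implies (c or b)), u
8. c, u
9. not c, u
Accessibility: uRu
Branch closes: c and not c both at u.
Every branch of the negation's tableau closes; the branch above is one of them.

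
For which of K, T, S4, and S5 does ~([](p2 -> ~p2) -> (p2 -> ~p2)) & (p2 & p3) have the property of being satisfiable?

T-tableau for the formula:
1. ~([](p2 -> ~p2) -> (p2 -> ~p2)) & (p2 & p3), w0
2. ~([](p2 -> ~p2) -> (p2 -> ~p2)), w0
3. p2 & p3, w0
4. [](p2 -> ~p2), w0
5. ~(p2 -> ~p2), w0
6. p2, w0
7. p3, w0
8. p2 -> ~p2, w0
9. ~p2, w0
Accessibility: w0Rw0
Branch closes: p2 and ~p2 both at w0.
Every branch closes (one shown): unsatisfiable in T, hence also in S4, S5 (every S4/S5-frame is a T-frame).
K-tableau for the formula:
1. ~([](p2 -> ~p2) -> (p2 -> ~p2)) & (p2 & p3), w0
2. ~([](p2 -> ~p2) -> (p2 -> ~p2)), w0
3. p2 & p3, w0
4. [](p2 -> ~p2), w0
5. ~(p2 -> ~p2), w0
6. p2, w0
7. p3, w0
Complete open branch: satisfiable in K.

K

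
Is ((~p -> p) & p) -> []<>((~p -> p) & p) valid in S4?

No, not valid

Tableau for the negation ~(((~p -> p) & p) -> []<>((~p -> p) & p)):
1. ~(((~p -> p) & p) -> []<>((~p -> p) & p)), w0
2. (~p -> p) & p, w0
3. ~[]<>((~p -> p) & p), w0
4. ~p -> p, w0
5. p, w0
6. ~<>((~p -> p) & p), w1
7. ~((~p -> p) & p), w1
8. ~p, w1
Accessibility: w0Rw0, w0Rw1, w1Rw1
The negation has an open branch (countermodel exists).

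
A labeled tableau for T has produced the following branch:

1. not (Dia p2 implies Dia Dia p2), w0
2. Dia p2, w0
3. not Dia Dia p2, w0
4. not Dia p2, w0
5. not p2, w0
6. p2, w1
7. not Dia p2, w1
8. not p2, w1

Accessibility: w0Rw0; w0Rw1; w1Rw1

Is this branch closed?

Yes, closed

Both p2 and not p2 appear at w1.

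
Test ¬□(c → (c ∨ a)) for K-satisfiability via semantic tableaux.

Unsatisfiable (every branch closes)

1. ¬□(c → (c ∨ a)), w0
2. ¬(c → (c ∨ a)), w1
3. c, w1
4. ¬(c ∨ a), w1
5. ¬c, w1
6. ¬a, w1
Accessibility: w0Rw1
Branch closes: c and ¬c both at w1.
Every branch closes; the branch above is one of them.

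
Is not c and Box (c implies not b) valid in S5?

Tableau for the negation not (not c and Box (c implies not b)):
1. not (not c and Box (c implies not b)), w0
2. not Box (c implies not b), w0
3. not (c implies not b), w1
4. c, w1
5. b, w1
Accessibility: w0Rw0, w0Rw1, w1Rw0, w1Rw1
The negation has an open branch (countermodel exists).

Not valid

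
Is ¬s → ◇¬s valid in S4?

Valid

Tableau for the negation ¬(¬s → ◇¬s):
1. ¬(¬s → ◇¬s), u
2. ¬s, u
3. ¬◇¬s, u
4. s, u
Accessibility: uRu
Branch closes: s and ¬s both at u.
Every branch of the negation's tableau closes; the branch above is one of them.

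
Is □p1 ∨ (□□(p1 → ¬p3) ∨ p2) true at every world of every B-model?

Invalid (countermodel exists)

Tableau for the negation ¬(□p1 ∨ (□□(p1 → ¬p3) ∨ p2)):
1. ¬(□p1 ∨ (□□(p1 → ¬p3) ∨ p2)), w0
2. ¬□p1, w0   [¬∨-rule on 1]
3. ¬(□□(p1 → ¬p3) ∨ p2), w0   [¬∨-rule on 1]
4. ¬□□(p1 → ¬p3), w0   [¬∨-rule on 3]
5. ¬p2, w0   [¬∨-rule on 3]
6. ¬p1, w1   [¬□-rule on 2: fresh world w1, w0Rw1]
7. ¬□(p1 → ¬p3), w2   [¬□-rule on 4: fresh world w2, w0Rw2]
8. ¬(p1 → ¬p3), w3   [¬□-rule on 7: fresh world w3, w2Rw3]
9. p1, w3   [¬→-rule on 8]
10. p3, w3   [¬→-rule on 8]
Accessibility: w0Rw0, w0Rw1, w0Rw2, w1Rw0, w1Rw1, w2Rw0, w2Rw2, w2Rw3, w3Rw2, w3Rw3
The negation has an open branch (countermodel exists).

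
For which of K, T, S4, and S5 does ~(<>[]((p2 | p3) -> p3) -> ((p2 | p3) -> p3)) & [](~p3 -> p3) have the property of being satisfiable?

T-tableau for the formula:
1. ~(<>[]((p2 | p3) -> p3) -> ((p2 | p3) -> p3)) & [](~p3 -> p3), 0
2. ~(<>[]((p2 | p3) -> p3) -> ((p2 | p3) -> p3)), 0
3. [](~p3 -> p3), 0
4. <>[]((p2 | p3) -> p3), 0
5. ~((p2 | p3) -> p3), 0
6. p2 | p3, 0
7. ~p3, 0
8. ~p3 -> p3, 0
9. p2, 0
10. p3, 0
Accessibility: 0R0
Branch closes: p3 and ~p3 both at 0.
Every branch closes (one shown): unsatisfiable in T, hence also in S4, S5 (every S4/S5-frame is a T-frame).
K-tableau for the formula:
1. ~(<>[]((p2 | p3) -> p3) -> ((p2 | p3) -> p3)) & [](~p3 -> p3), 0
2. ~(<>[]((p2 | p3) -> p3) -> ((p2 | p3) -> p3)), 0
3. [](~p3 -> p3), 0
4. <>[]((p2 | p3) -> p3), 0
5. ~((p2 | p3) -> p3), 0
6. p2 | p3, 0
7. ~p3, 0
8. p2, 0
9. []((p2 | p3) -> p3), 1
10. ~p3 -> p3, 1
11. p3, 1
Accessibility: 0R1
Complete open branch: satisfiable in K.

K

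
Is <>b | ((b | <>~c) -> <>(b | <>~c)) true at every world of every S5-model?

Yes, valid

Tableau for the negation ~(<>b | ((b | <>~c) -> <>(b | <>~c))):
1. ~(<>b | ((b | <>~c) -> <>(b | <>~c))), 0
2. ~<>b, 0
3. ~((b | <>~c) -> <>(b | <>~c)), 0
4. b | <>~c, 0
5. ~<>(b | <>~c), 0
6. ~b, 0
7. ~(b | <>~c), 0
8. ~<>~c, 0
9. c, 0
10. <>~c, 0
11. ~c, 1
12. ~b, 1
13. ~(b | <>~c), 1
14. ~<>~c, 1
15. c, 1
Accessibility: 0R0, 0R1, 1R0, 1R1
Branch closes: c and ~c both at 1.
All branches of the negation close; one closing branch shown above.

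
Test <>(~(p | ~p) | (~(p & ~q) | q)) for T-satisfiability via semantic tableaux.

1. <>(~(p | ~p) | (~(p & ~q) | q)), w0
2. ~(p | ~p) | (~(p & ~q) | q), w1
3. ~(p & ~q) | q, w1
4. q, w1
Accessibility: w0Rw0, w0Rw1, w1Rw1

Satisfiable (open branch found)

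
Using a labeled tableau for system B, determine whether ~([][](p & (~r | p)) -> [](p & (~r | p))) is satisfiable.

Unsatisfiable

1. ~([][](p & (~r | p)) -> [](p & (~r | p))), w0
2. [][](p & (~r | p)), w0
3. ~[](p & (~r | p)), w0
4. [](p & (~r | p)), w0
5. p & (~r | p), w0
6. p, w0
7. ~r | p, w0
8. ~(p & (~r | p)), w1
9. [](p & (~r | p)), w1
10. p & (~r | p), w1
11. p, w1
12. ~r | p, w1
13. ~(~r | p), w1
14. r, w1
15. ~p, w1
Accessibility: w0Rw0, w0Rw1, w1Rw0, w1Rw1
Branch closes: p and ~p both at w1.
All branches of the tableau close; one closing branch shown above.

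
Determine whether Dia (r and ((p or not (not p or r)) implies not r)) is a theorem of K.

Tableau for the negation not Dia (r and ((p or not (not p or r)) implies not r)):
1. not Dia (r and ((p or not (not p or r)) implies not r)), w0
The negation has an open branch (countermodel exists).

Invalid (countermodel exists)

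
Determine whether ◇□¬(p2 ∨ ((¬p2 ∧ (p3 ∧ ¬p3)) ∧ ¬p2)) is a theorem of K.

Tableau for the negation ¬◇□¬(p2 ∨ ((¬p2 ∧ (p3 ∧ ¬p3)) ∧ ¬p2)):
1. ¬◇□¬(p2 ∨ ((¬p2 ∧ (p3 ∧ ¬p3)) ∧ ¬p2)), w0
The negation has an open branch (countermodel exists).

No, not valid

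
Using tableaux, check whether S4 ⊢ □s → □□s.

Yes, valid

Tableau for the negation ¬(□s → □□s):
1. ¬(□s → □□s), w0
2. □s, w0
3. ¬□□s, w0
4. s, w0
5. ¬□s, w1
6. s, w1
7. ¬s, w2
8. s, w2
Accessibility: w0Rw0, w0Rw1, w0Rw2, w1Rw1, w1Rw2, w2Rw2
Branch closes: s and ¬s both at w2.
Every branch of the negation's tableau closes; the branch above is one of them.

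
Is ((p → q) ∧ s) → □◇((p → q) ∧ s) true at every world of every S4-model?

Invalid (countermodel exists)

Tableau for the negation ¬(((p → q) ∧ s) → □◇((p → q) ∧ s)):
1. ¬(((p → q) ∧ s) → □◇((p → q) ∧ s)), u
2. (p → q) ∧ s, u
3. ¬□◇((p → q) ∧ s), u
4. p → q, u
5. s, u
6. q, u
7. ¬◇((p → q) ∧ s), v
8. ¬((p → q) ∧ s), v
9. ¬s, v
Accessibility: uRu, uRv, vRv
The negation has an open branch (countermodel exists).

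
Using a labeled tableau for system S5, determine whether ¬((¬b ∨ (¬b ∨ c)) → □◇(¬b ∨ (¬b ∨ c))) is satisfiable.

No, unsatisfiable

1. ¬((¬b ∨ (¬b ∨ c)) → □◇(¬b ∨ (¬b ∨ c))), u
2. ¬b ∨ (¬b ∨ c), u
3. ¬□◇(¬b ∨ (¬b ∨ c)), u
4. ¬b ∨ c, u
5. c, u
6. ¬◇(¬b ∨ (¬b ∨ c)), v
7. ¬(¬b ∨ (¬b ∨ c)), u
8. b, u
9. ¬(¬b ∨ c), u
10. ¬c, u
Accessibility: uRu, uRv, vRu, vRv
Branch closes: c and ¬c both at u.
All branches of the tableau close; one closing branch shown above.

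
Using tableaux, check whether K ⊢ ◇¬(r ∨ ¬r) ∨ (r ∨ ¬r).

Tableau for the negation ¬(◇¬(r ∨ ¬r) ∨ (r ∨ ¬r)):
1. ¬(◇¬(r ∨ ¬r) ∨ (r ∨ ¬r)), 0
2. ¬◇¬(r ∨ ¬r), 0
3. ¬(r ∨ ¬r), 0
4. ¬r, 0
5. r, 0
Branch closes: r and ¬r both at 0.
Every branch of the negation's tableau closes; the branch above is one of them.

Valid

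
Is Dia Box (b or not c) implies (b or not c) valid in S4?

Tableau for the negation not (Dia Box (b or not c) implies (b or not c)):
1. not (Dia Box (b or not c) implies (b or not c)), u
2. Dia Box (b or not c), u
3. not (b or not c), u
4. not b, u
5. c, u
6. Box (b or not c), v
7. b or not c, v
8. not c, v
Accessibility: uRu, uRv, vRv
The negation has an open branch (countermodel exists).

Invalid (countermodel exists)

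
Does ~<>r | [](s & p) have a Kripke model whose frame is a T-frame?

Satisfiable (open branch found)

1. ~<>r | [](s & p), u
2. [](s & p), u
3. s & p, u
4. s, u
5. p, u
Accessibility: uRu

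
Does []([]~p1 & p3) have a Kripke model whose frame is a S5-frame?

Satisfiable

1. []([]~p1 & p3), w0
2. []~p1 & p3, w0
3. []~p1, w0
4. p3, w0
5. ~p1, w0
Accessibility: w0Rw0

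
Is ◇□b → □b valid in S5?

Valid

Tableau for the negation ¬(◇□b → □b):
1. ¬(◇□b → □b), 0
2. ◇□b, 0
3. ¬□b, 0
4. □b, 1
5. b, 0
6. b, 1
7. ¬b, 2
8. b, 2
Accessibility: 0R0, 0R1, 0R2, 1R0, 1R1, 1R2, 2R0, 2R1, 2R2
Branch closes: b and ¬b both at 2.
All branches of the negation close; one closing branch shown above.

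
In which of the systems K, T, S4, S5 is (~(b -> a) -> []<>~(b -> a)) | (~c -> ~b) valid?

S5

S4-tableau for the negation ~((~(b -> a) -> []<>~(b -> a)) | (~c -> ~b)):
1. ~((~(b -> a) -> []<>~(b -> a)) | (~c -> ~b)), 0
2. ~(~(b -> a) -> []<>~(b -> a)), 0
3. ~(~c -> ~b), 0
4. ~(b -> a), 0
5. ~[]<>~(b -> a), 0
6. ~c, 0
7. b, 0
8. ~a, 0
9. ~<>~(b -> a), 1
10. b -> a, 1
11. a, 1
Accessibility: 0R0, 0R1, 1R1
Complete open branch: countermodel on an S4-frame, so not valid in S4, nor in K, T (the same frame is also a K-frame and a T-frame).
S5-tableau for the negation ~((~(b -> a) -> []<>~(b -> a)) | (~c -> ~b)):
1. ~((~(b -> a) -> []<>~(b -> a)) | (~c -> ~b)), 0
2. ~(~(b -> a) -> []<>~(b -> a)), 0
3. ~(~c -> ~b), 0
4. ~(b -> a), 0
5. ~[]<>~(b -> a), 0
6. ~c, 0
7. b, 0
8. ~a, 0
9. ~<>~(b -> a), 1
10. b -> a, 0
11. b -> a, 1
12. a, 0
Accessibility: 0R0, 0R1, 1R0, 1R1
Branch closes: a and ~a both at 0.
Every branch closes (one shown): valid in S5.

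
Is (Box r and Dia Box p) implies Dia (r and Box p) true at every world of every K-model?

Valid in K

Tableau for the negation not ((Box r and Dia Box p) implies Dia (r and Box p)):
1. not ((Box r and Dia Box p) implies Dia (r and Box p)), u
2. Box r and Dia Box p, u
3. not Dia (r and Box p), u
4. Box r, u
5. Dia Box p, u
6. Box p, v
7. not (r and Box p), v
8. r, v
9. not Box p, v
10. not p, w
11. p, w
Accessibility: uRv, vRw
Branch closes: p and not p both at w.
All branches of the negation close; one closing branch shown above.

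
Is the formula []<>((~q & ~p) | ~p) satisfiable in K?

Yes, satisfiable

1. []<>((~q & ~p) | ~p), 0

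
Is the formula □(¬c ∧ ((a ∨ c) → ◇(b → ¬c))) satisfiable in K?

Satisfiable (open branch found)

1. □(¬c ∧ ((a ∨ c) → ◇(b → ¬c))), 0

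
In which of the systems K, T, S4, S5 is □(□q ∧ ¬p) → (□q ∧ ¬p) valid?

T-tableau for the negation ¬(□(□q ∧ ¬p) → (□q ∧ ¬p)):
1. ¬(□(□q ∧ ¬p) → (□q ∧ ¬p)), u
2. □(□q ∧ ¬p), u
3. ¬(□q ∧ ¬p), u
4. □q ∧ ¬p, u
5. □q, u
6. ¬p, u
7. q, u
8. ¬□q, u
9. ¬q, v
10. □q ∧ ¬p, v
11. □q, v
12. ¬p, v
13. q, v
Accessibility: uRu, uRv, vRv
Branch closes: q and ¬q both at v.
Every branch closes (one shown): valid in T, hence also in S4, S5 (every theorem of T is a theorem of S4 and S5).
K-tableau for the negation ¬(□(□q ∧ ¬p) → (□q ∧ ¬p)):
1. ¬(□(□q ∧ ¬p) → (□q ∧ ¬p)), u
2. □(□q ∧ ¬p), u
3. ¬(□q ∧ ¬p), u
4. p, u
Complete open branch: countermodel on a K-frame, so not valid in K.

T, S4, S5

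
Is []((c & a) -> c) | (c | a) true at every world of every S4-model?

Tableau for the negation ~([]((c & a) -> c) | (c | a)):
1. ~([]((c & a) -> c) | (c | a)), w0
2. ~[]((c & a) -> c), w0
3. ~(c | a), w0
4. ~c, w0
5. ~a, w0
6. ~((c & a) -> c), w1
7. c & a, w1
8. ~c, w1
9. c, w1
10. a, w1
Accessibility: w0Rw0, w0Rw1, w1Rw1
Branch closes: c and ~c both at w1.
All branches of the negation close; one closing branch shown above.

Yes, valid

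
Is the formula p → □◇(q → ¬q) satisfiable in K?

Yes, satisfiable

1. p → □◇(q → ¬q), w0
2. □◇(q → ¬q), w0   [→-rule on 1 (branches; this branch)]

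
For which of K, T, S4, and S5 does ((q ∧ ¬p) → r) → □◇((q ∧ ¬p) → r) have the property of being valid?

S5

S5-tableau for the negation ¬(((q ∧ ¬p) → r) → □◇((q ∧ ¬p) → r)):
1. ¬(((q ∧ ¬p) → r) → □◇((q ∧ ¬p) → r)), u
2. (q ∧ ¬p) → r, u   [¬→-rule on 1]
3. ¬□◇((q ∧ ¬p) → r), u   [¬→-rule on 1]
4. ¬(q ∧ ¬p), u   [→-rule on 2 (branches; this branch)]
5. p, u   [¬∧-rule on 4 (branches; this branch)]
6. ¬◇((q ∧ ¬p) → r), v   [¬□-rule on 3: fresh world v, uRv]
7. ¬((q ∧ ¬p) → r), u   [¬◇-rule on 6 via vRu]
8. q ∧ ¬p, u   [¬→-rule on 7]
9. ¬r, u   [¬→-rule on 7]
10. q, u   [∧-rule on 8]
11. ¬p, u   [∧-rule on 8]
Accessibility: uRu, uRv, vRu, vRv
Branch closes: p and ¬p both at u.
Every branch closes (one shown): valid in S5.
S4-tableau for the negation ¬(((q ∧ ¬p) → r) → □◇((q ∧ ¬p) → r)):
1. ¬(((q ∧ ¬p) → r) → □◇((q ∧ ¬p) → r)), u
2. (q ∧ ¬p) → r, u   [¬→-rule on 1]
3. ¬□◇((q ∧ ¬p) → r), u   [¬→-rule on 1]
4. r, u   [→-rule on 2 (branches; this branch)]
5. ¬◇((q ∧ ¬p) → r), v   [¬□-rule on 3: fresh world v, uRv]
6. ¬((q ∧ ¬p) → r), v   [¬◇-rule on 5 via vRv]
7. q ∧ ¬p, v   [¬→-rule on 6]
8. ¬r, v   [¬→-rule on 6]
9. q, v   [∧-rule on 7]
10. ¬p, v   [∧-rule on 7]
Accessibility: uRu, uRv, vRv
Complete open branch: countermodel on an S4-frame, so not valid in S4, nor in K, T (the same frame is also a K-frame and a T-frame).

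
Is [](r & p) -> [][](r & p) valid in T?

Not valid

Tableau for the negation ~([](r & p) -> [][](r & p)):
1. ~([](r & p) -> [][](r & p)), w0
2. [](r & p), w0
3. ~[][](r & p), w0
4. r & p, w0
5. r, w0
6. p, w0
7. ~[](r & p), w1
8. r & p, w1
9. r, w1
10. p, w1
11. ~(r & p), w2
12. ~p, w2
Accessibility: w0Rw0, w0Rw1, w1Rw1, w1Rw2, w2Rw2
The negation has an open branch (countermodel exists).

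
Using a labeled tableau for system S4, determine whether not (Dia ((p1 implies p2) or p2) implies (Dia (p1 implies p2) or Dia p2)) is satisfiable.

Unsatisfiable (every branch closes)

1. not (Dia ((p1 implies p2) or p2) implies (Dia (p1 implies p2) or Dia p2)), w0
2. Dia ((p1 implies p2) or p2), w0
3. not (Dia (p1 implies p2) or Dia p2), w0
4. not Dia (p1 implies p2), w0
5. not Dia p2, w0
6. not (p1 implies p2), w0
7. p1, w0
8. not p2, w0
9. (p1 implies p2) or p2, w1
10. not (p1 implies p2), w1
11. p1, w1
12. not p2, w1
13. p1 implies p2, w1
14. p2, w1
Accessibility: w0Rw0, w0Rw1, w1Rw1
Branch closes: p2 and not p2 both at w1.
All branches of the tableau close; one closing branch shown above.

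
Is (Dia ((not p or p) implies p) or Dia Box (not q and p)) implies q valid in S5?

Not valid

Tableau for the negation not ((Dia ((not p or p) implies p) or Dia Box (not q and p)) implies q):
1. not ((Dia ((not p or p) implies p) or Dia Box (not q and p)) implies q), u
2. Dia ((not p or p) implies p) or Dia Box (not q and p), u
3. not q, u
4. Dia Box (not q and p), u
5. Box (not q and p), v
6. not q and p, u
7. p, u
8. not q and p, v
9. not q, v
10. p, v
Accessibility: uRu, uRv, vRu, vRv
The negation has an open branch (countermodel exists).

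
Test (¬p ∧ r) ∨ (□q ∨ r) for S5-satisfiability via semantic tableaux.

Satisfiable

1. (¬p ∧ r) ∨ (□q ∨ r), u
2. □q ∨ r, u   [∨-rule on 1 (branches; this branch)]
3. r, u   [∨-rule on 2 (branches; this branch)]
Accessibility: uRu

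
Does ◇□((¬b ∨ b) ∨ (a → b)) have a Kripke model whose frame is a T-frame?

1. ◇□((¬b ∨ b) ∨ (a → b)), u
2. □((¬b ∨ b) ∨ (a → b)), v   [◇-rule on 1: fresh world v, uRv]
3. (¬b ∨ b) ∨ (a → b), v   [□-rule on 2 via vRv]
4. a → b, v   [∨-rule on 3 (branches; this branch)]
5. b, v   [→-rule on 4 (branches; this branch)]
Accessibility: uRu, uRv, vRv

Satisfiable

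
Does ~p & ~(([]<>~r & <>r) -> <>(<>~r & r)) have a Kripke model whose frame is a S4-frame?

No, unsatisfiable

1. ~p & ~(([]<>~r & <>r) -> <>(<>~r & r)), 0
2. ~p, 0
3. ~(([]<>~r & <>r) -> <>(<>~r & r)), 0
4. []<>~r & <>r, 0
5. ~<>(<>~r & r), 0
6. []<>~r, 0
7. <>r, 0
8. ~(<>~r & r), 0
9. <>~r, 0
10. ~r, 0
11. r, 1
12. ~(<>~r & r), 1
13. <>~r, 1
14. ~<>~r, 1
15. ~r, 2
16. ~(<>~r & r), 2
17. <>~r, 2
18. ~r, 3
19. ~(<>~r & r), 3
20. <>~r, 3
21. r, 3
Accessibility: 0R0, 0R1, 0R2, 0R3, 1R1, 1R3, 2R2, 3R3
Branch closes: r and ~r both at 3.
Every branch closes; the branch above is one of them.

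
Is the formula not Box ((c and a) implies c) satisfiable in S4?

1. not Box ((c and a) implies c), u
2. not ((c and a) implies c), v
3. c and a, v
4. not c, v
5. c, v
6. a, v
Accessibility: uRu, uRv, vRv
Branch closes: c and not c both at v.
(One branch shown.) All branches close.

No, unsatisfiable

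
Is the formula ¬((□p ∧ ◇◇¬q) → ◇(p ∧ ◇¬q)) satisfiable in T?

Unsatisfiable

1. ¬((□p ∧ ◇◇¬q) → ◇(p ∧ ◇¬q)), w0
2. □p ∧ ◇◇¬q, w0
3. ¬◇(p ∧ ◇¬q), w0
4. □p, w0
5. ◇◇¬q, w0
6. ¬(p ∧ ◇¬q), w0
7. p, w0
8. ¬◇¬q, w0
9. q, w0
10. ◇¬q, w1
11. ¬(p ∧ ◇¬q), w1
12. p, w1
13. q, w1
14. ¬◇¬q, w1
15. ¬q, w2
16. q, w2
Accessibility: w0Rw0, w0Rw1, w1Rw1, w1Rw2, w2Rw2
Branch closes: q and ¬q both at w2.
(One branch shown.) All branches close.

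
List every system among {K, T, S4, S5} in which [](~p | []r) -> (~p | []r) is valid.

T-tableau for the negation ~([](~p | []r) -> (~p | []r)):
1. ~([](~p | []r) -> (~p | []r)), w0
2. [](~p | []r), w0   [~->-rule on 1]
3. ~(~p | []r), w0   [~->-rule on 1]
4. p, w0   [~|-rule on 3]
5. ~[]r, w0   [~|-rule on 3]
6. ~p | []r, w0   [[]-rule on 2 via w0Rw0]
7. []r, w0   [|-rule on 6 (branches; this branch)]
8. r, w0   [[]-rule on 7 via w0Rw0]
9. ~r, w1   [~[]-rule on 5: fresh world w1, w0Rw1]
10. ~p | []r, w1   [[]-rule on 2 via w0Rw1]
11. r, w1   [[]-rule on 7 via w0Rw1]
Accessibility: w0Rw0, w0Rw1, w1Rw1
Branch closes: r and ~r both at w1.
Every branch closes (one shown): valid in T, hence also in S4, S5 (every theorem of T is a theorem of S4 and S5).
K-tableau for the negation ~([](~p | []r) -> (~p | []r)):
1. ~([](~p | []r) -> (~p | []r)), w0
2. [](~p | []r), w0   [~->-rule on 1]
3. ~(~p | []r), w0   [~->-rule on 1]
4. p, w0   [~|-rule on 3]
5. ~[]r, w0   [~|-rule on 3]
6. ~r, w1   [~[]-rule on 5: fresh world w1, w0Rw1]
7. ~p | []r, w1   [[]-rule on 2 via w0Rw1]
8. []r, w1   [|-rule on 7 (branches; this branch)]
Accessibility: w0Rw1
Complete open branch: countermodel on a K-frame, so not valid in K.

T, S4, S5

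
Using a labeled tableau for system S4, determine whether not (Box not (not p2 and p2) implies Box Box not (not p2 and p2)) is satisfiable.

1. not (Box not (not p2 and p2) implies Box Box not (not p2 and p2)), u
2. Box not (not p2 and p2), u
3. not Box Box not (not p2 and p2), u
4. not (not p2 and p2), u
5. not p2, u
6. not Box not (not p2 and p2), v
7. not (not p2 and p2), v
8. not p2, v
9. not p2 and p2, w
10. not p2, w
11. p2, w
Accessibility: uRu, uRv, uRw, vRv, vRw, wRw
Branch closes: p2 and not p2 both at w.
All branches of the tableau close; one closing branch shown above.

Unsatisfiable (every branch closes)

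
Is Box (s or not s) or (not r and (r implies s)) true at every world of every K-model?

Tableau for the negation not (Box (s or not s) or (not r and (r implies s))):
1. not (Box (s or not s) or (not r and (r implies s))), u
2. not Box (s or not s), u   [neg-or-rule on 1]
3. not (not r and (r implies s)), u   [neg-or-rule on 1]
4. not (r implies s), u   [neg-and-rule on 3 (branches; this branch)]
5. r, u   [neg-implies-rule on 4]
6. not s, u   [neg-implies-rule on 4]
7. not (s or not s), v   [neg-Box-rule on 2: fresh world v, uRv]
8. not s, v   [neg-or-rule on 7]
9. s, v   [neg-or-rule on 7]
Accessibility: uRv
Branch closes: s and not s both at v.
All branches of the negation close; one closing branch shown above.

Yes, valid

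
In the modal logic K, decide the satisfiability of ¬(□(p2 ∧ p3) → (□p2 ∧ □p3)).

Unsatisfiable (every branch closes)

1. ¬(□(p2 ∧ p3) → (□p2 ∧ □p3)), 0
2. □(p2 ∧ p3), 0
3. ¬(□p2 ∧ □p3), 0
4. ¬□p3, 0
5. ¬p3, 1
6. p2 ∧ p3, 1
7. p2, 1
8. p3, 1
Accessibility: 0R1
Branch closes: p3 and ¬p3 both at 1.
Every branch closes; the branch above is one of them.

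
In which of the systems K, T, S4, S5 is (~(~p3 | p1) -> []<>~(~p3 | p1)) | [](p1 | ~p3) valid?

S5-tableau for the negation ~((~(~p3 | p1) -> []<>~(~p3 | p1)) | [](p1 | ~p3)):
1. ~((~(~p3 | p1) -> []<>~(~p3 | p1)) | [](p1 | ~p3)), w0
2. ~(~(~p3 | p1) -> []<>~(~p3 | p1)), w0
3. ~[](p1 | ~p3), w0
4. ~(~p3 | p1), w0
5. ~[]<>~(~p3 | p1), w0
6. p3, w0
7. ~p1, w0
8. ~(p1 | ~p3), w1
9. ~p1, w1
10. p3, w1
11. ~<>~(~p3 | p1), w2
12. ~p3 | p1, w0
13. ~p3 | p1, w1
14. ~p3 | p1, w2
15. p1, w0
Accessibility: w0Rw0, w0Rw1, w0Rw2, w1Rw0, w1Rw1, w1Rw2, w2Rw0, w2Rw1, w2Rw2
Branch closes: p1 and ~p1 both at w0.
Every branch closes (one shown): valid in S5.
S4-tableau for the negation ~((~(~p3 | p1) -> []<>~(~p3 | p1)) | [](p1 | ~p3)):
1. ~((~(~p3 | p1) -> []<>~(~p3 | p1)) | [](p1 | ~p3)), w0
2. ~(~(~p3 | p1) -> []<>~(~p3 | p1)), w0
3. ~[](p1 | ~p3), w0
4. ~(~p3 | p1), w0
5. ~[]<>~(~p3 | p1), w0
6. p3, w0
7. ~p1, w0
8. ~(p1 | ~p3), w1
9. ~p1, w1
10. p3, w1
11. ~<>~(~p3 | p1), w2
12. ~p3 | p1, w2
13. p1, w2
Accessibility: w0Rw0, w0Rw1, w0Rw2, w1Rw1, w2Rw2
Complete open branch: countermodel on an S4-frame, so not valid in S4, nor in K, T (the same frame is also a K-frame and a T-frame).

S5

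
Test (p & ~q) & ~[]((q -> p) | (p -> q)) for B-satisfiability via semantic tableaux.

Unsatisfiable

1. (p & ~q) & ~[]((q -> p) | (p -> q)), u
2. p & ~q, u   [&-rule on 1]
3. ~[]((q -> p) | (p -> q)), u   [&-rule on 1]
4. p, u   [&-rule on 2]
5. ~q, u   [&-rule on 2]
6. ~((q -> p) | (p -> q)), v   [~[]-rule on 3: fresh world v, uRv]
7. ~(q -> p), v   [~|-rule on 6]
8. ~(p -> q), v   [~|-rule on 6]
9. q, v   [~->-rule on 7]
10. ~p, v   [~->-rule on 7]
11. p, v   [~->-rule on 8]
12. ~q, v   [~->-rule on 8]
Accessibility: uRu, uRv, vRu, vRv
Branch closes: p and ~p both at v.
All branches of the tableau close; one closing branch shown above.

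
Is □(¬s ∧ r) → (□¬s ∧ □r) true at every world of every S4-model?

Valid in S4

Tableau for the negation ¬(□(¬s ∧ r) → (□¬s ∧ □r)):
1. ¬(□(¬s ∧ r) → (□¬s ∧ □r)), u
2. □(¬s ∧ r), u
3. ¬(□¬s ∧ □r), u
4. ¬s ∧ r, u
5. ¬s, u
6. r, u
7. ¬□r, u
8. ¬r, v
9. ¬s ∧ r, v
10. ¬s, v
11. r, v
Accessibility: uRu, uRv, vRv
Branch closes: r and ¬r both at v.
Every branch of the negation's tableau closes; the branch above is one of them.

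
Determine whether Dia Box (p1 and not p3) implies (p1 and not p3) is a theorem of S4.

Tableau for the negation not (Dia Box (p1 and not p3) implies (p1 and not p3)):
1. not (Dia Box (p1 and not p3) implies (p1 and not p3)), u
2. Dia Box (p1 and not p3), u   [neg-implies-rule on 1]
3. not (p1 and not p3), u   [neg-implies-rule on 1]
4. p3, u   [neg-and-rule on 3 (branches; this branch)]
5. Box (p1 and not p3), v   [Dia-rule on 2: fresh world v, uRv]
6. p1 and not p3, v   [Box-rule on 5 via vRv]
7. p1, v   [and-rule on 6]
8. not p3, v   [and-rule on 6]
Accessibility: uRu, uRv, vRv
The negation has an open branch (countermodel exists).

Not valid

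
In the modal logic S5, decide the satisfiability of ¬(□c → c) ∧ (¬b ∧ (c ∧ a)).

1. ¬(□c → c) ∧ (¬b ∧ (c ∧ a)), u
2. ¬(□c → c), u
3. ¬b ∧ (c ∧ a), u
4. □c, u
5. ¬c, u
6. ¬b, u
7. c ∧ a, u
8. c, u
9. a, u
Accessibility: uRu
Branch closes: c and ¬c both at u.
All branches of the tableau close; one closing branch shown above.

Unsatisfiable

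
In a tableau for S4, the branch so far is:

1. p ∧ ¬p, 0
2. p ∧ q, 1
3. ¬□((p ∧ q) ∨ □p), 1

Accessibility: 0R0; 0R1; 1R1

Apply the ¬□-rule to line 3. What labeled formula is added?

a fresh world 2 with 1R2, and ¬((p ∧ q) ∨ □p) at 2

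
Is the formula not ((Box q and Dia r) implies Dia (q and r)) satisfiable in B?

1. not ((Box q and Dia r) implies Dia (q and r)), u
2. Box q and Dia r, u
3. not Dia (q and r), u
4. Box q, u
5. Dia r, u
6. not (q and r), u
7. q, u
8. not r, u
9. r, v
10. not (q and r), v
11. q, v
12. not r, v
Accessibility: uRu, uRv, vRu, vRv
Branch closes: r and not r both at v.
Every branch closes; the branch above is one of them.

No, unsatisfiable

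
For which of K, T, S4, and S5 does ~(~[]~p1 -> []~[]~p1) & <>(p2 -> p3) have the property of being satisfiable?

S4-tableau for the formula:
1. ~(~[]~p1 -> []~[]~p1) & <>(p2 -> p3), u
2. ~(~[]~p1 -> []~[]~p1), u
3. <>(p2 -> p3), u
4. ~[]~p1, u
5. ~[]~[]~p1, u
6. p2 -> p3, v
7. p3, v
8. p1, w
9. []~p1, x
10. ~p1, x
Accessibility: uRu, uRv, uRw, uRx, vRv, wRw, xRx
Complete open branch: satisfiable in S4, hence also in K, T (this S4-model is also a K-model and a T-model).
S5-tableau for the formula:
1. ~(~[]~p1 -> []~[]~p1) & <>(p2 -> p3), u
2. ~(~[]~p1 -> []~[]~p1), u
3. <>(p2 -> p3), u
4. ~[]~p1, u
5. ~[]~[]~p1, u
6. p2 -> p3, v
7. p3, v
8. p1, w
9. []~p1, x
10. ~p1, u
11. ~p1, v
12. ~p1, w
Accessibility: uRu, uRv, uRw, uRx, vRu, vRv, vRw, vRx, wRu, wRv, wRw, wRx, xRu, xRv, xRw, xRx
Branch closes: p1 and ~p1 both at w.
Every branch closes (one shown): unsatisfiable in S5.

K, T, S4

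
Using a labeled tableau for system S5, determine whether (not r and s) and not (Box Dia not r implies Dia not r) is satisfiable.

1. (not r and s) and not (Box Dia not r implies Dia not r), w0
2. not r and s, w0
3. not (Box Dia not r implies Dia not r), w0
4. not r, w0
5. s, w0
6. Box Dia not r, w0
7. not Dia not r, w0
8. Dia not r, w0
9. r, w0
Accessibility: w0Rw0
Branch closes: r and not r both at w0.
(One branch shown.) All branches close.

No, unsatisfiable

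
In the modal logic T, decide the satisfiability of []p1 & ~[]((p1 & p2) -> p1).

1. []p1 & ~[]((p1 & p2) -> p1), w0
2. []p1, w0
3. ~[]((p1 & p2) -> p1), w0
4. p1, w0
5. ~((p1 & p2) -> p1), w1
6. p1 & p2, w1
7. ~p1, w1
8. p1, w1
9. p2, w1
Accessibility: w0Rw0, w0Rw1, w1Rw1
Branch closes: p1 and ~p1 both at w1.
(One branch shown.) All branches close.

Unsatisfiable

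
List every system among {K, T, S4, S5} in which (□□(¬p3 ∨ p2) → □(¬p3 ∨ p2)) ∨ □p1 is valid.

T-tableau for the negation ¬((□□(¬p3 ∨ p2) → □(¬p3 ∨ p2)) ∨ □p1):
1. ¬((□□(¬p3 ∨ p2) → □(¬p3 ∨ p2)) ∨ □p1), 0
2. ¬(□□(¬p3 ∨ p2) → □(¬p3 ∨ p2)), 0
3. ¬□p1, 0
4. □□(¬p3 ∨ p2), 0
5. ¬□(¬p3 ∨ p2), 0
6. □(¬p3 ∨ p2), 0
7. ¬p3 ∨ p2, 0
8. p2, 0
9. ¬p1, 1
10. □(¬p3 ∨ p2), 1
11. ¬p3 ∨ p2, 1
12. p2, 1
13. ¬(¬p3 ∨ p2), 2
14. p3, 2
15. ¬p2, 2
16. □(¬p3 ∨ p2), 2
17. ¬p3 ∨ p2, 2
18. p2, 2
Accessibility: 0R0, 0R1, 0R2, 1R1, 2R2
Branch closes: p2 and ¬p2 both at 2.
Every branch closes (one shown): valid in T, hence also in S4, S5 (every theorem of T is a theorem of S4 and S5).
K-tableau for the negation ¬((□□(¬p3 ∨ p2) → □(¬p3 ∨ p2)) ∨ □p1):
1. ¬((□□(¬p3 ∨ p2) → □(¬p3 ∨ p2)) ∨ □p1), 0
2. ¬(□□(¬p3 ∨ p2) → □(¬p3 ∨ p2)), 0
3. ¬□p1, 0
4. □□(¬p3 ∨ p2), 0
5. ¬□(¬p3 ∨ p2), 0
6. ¬p1, 1
7. □(¬p3 ∨ p2), 1
8. ¬(¬p3 ∨ p2), 2
9. p3, 2
10. ¬p2, 2
11. □(¬p3 ∨ p2), 2
Accessibility: 0R1, 0R2
Complete open branch: countermodel on a K-frame, so not valid in K.

T, S4, S5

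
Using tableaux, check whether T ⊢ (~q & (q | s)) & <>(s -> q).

No, not valid

Tableau for the negation ~((~q & (q | s)) & <>(s -> q)):
1. ~((~q & (q | s)) & <>(s -> q)), w0
2. ~<>(s -> q), w0
3. ~(s -> q), w0
4. s, w0
5. ~q, w0
Accessibility: w0Rw0
The negation has an open branch (countermodel exists).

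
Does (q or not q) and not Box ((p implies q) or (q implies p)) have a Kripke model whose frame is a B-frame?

No, unsatisfiable

1. (q or not q) and not Box ((p implies q) or (q implies p)), w0
2. q or not q, w0
3. not Box ((p implies q) or (q implies p)), w0
4. not q, w0
5. not ((p implies q) or (q implies p)), w1
6. not (p implies q), w1
7. not (q implies p), w1
8. p, w1
9. not q, w1
10. q, w1
11. not p, w1
Accessibility: w0Rw0, w0Rw1, w1Rw0, w1Rw1
Branch closes: q and not q both at w1.
(One branch shown.) All branches close.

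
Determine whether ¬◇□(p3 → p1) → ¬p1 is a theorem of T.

Not valid

Tableau for the negation ¬(¬◇□(p3 → p1) → ¬p1):
1. ¬(¬◇□(p3 → p1) → ¬p1), 0
2. ¬◇□(p3 → p1), 0   [¬→-rule on 1]
3. p1, 0   [¬→-rule on 1]
4. ¬□(p3 → p1), 0   [¬◇-rule on 2 via 0R0]
5. ¬(p3 → p1), 1   [¬□-rule on 4: fresh world 1, 0R1]
6. p3, 1   [¬→-rule on 5]
7. ¬p1, 1   [¬→-rule on 5]
8. ¬□(p3 → p1), 1   [¬◇-rule on 2 via 0R1]
9. ¬(p3 → p1), 2   [¬□-rule on 8: fresh world 2, 1R2]
10. p3, 2   [¬→-rule on 9]
11. ¬p1, 2   [¬→-rule on 9]
Accessibility: 0R0, 0R1, 1R1, 1R2, 2R2
The negation has an open branch (countermodel exists).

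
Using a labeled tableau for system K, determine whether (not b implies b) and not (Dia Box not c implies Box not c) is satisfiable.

Yes, satisfiable

1. (not b implies b) and not (Dia Box not c implies Box not c), u
2. not b implies b, u   [and-rule on 1]
3. not (Dia Box not c implies Box not c), u   [and-rule on 1]
4. Dia Box not c, u   [neg-implies-rule on 3]
5. not Box not c, u   [neg-implies-rule on 3]
6. b, u   [implies-rule on 2 (branches; this branch)]
7. Box not c, v   [Dia-rule on 4: fresh world v, uRv]
8. c, w   [neg-Box-rule on 5: fresh world w, uRw]
Accessibility: uRv, uRw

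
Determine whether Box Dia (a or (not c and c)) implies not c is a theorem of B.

Tableau for the negation not (Box Dia (a or (not c and c)) implies not c):
1. not (Box Dia (a or (not c and c)) implies not c), w0
2. Box Dia (a or (not c and c)), w0   [neg-implies-rule on 1]
3. c, w0   [neg-implies-rule on 1]
4. Dia (a or (not c and c)), w0   [Box-rule on 2 via w0Rw0]
5. a or (not c and c), w1   [Dia-rule on 4: fresh world w1, w0Rw1]
6. Dia (a or (not c and c)), w1   [Box-rule on 2 via w0Rw1]
7. a, w1   [or-rule on 5 (branches; this branch)]
8. a or (not c and c), w2   [Dia-rule on 6: fresh world w2, w1Rw2]
9. a, w2   [or-rule on 8 (branches; this branch)]
Accessibility: w0Rw0, w0Rw1, w1Rw0, w1Rw1, w1Rw2, w2Rw1, w2Rw2
The negation has an open branch (countermodel exists).

No, not valid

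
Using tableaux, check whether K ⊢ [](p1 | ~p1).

Valid in K

Tableau for the negation ~[](p1 | ~p1):
1. ~[](p1 | ~p1), w0
2. ~(p1 | ~p1), w1
3. ~p1, w1
4. p1, w1
Accessibility: w0Rw1
Branch closes: p1 and ~p1 both at w1.
Every branch of the negation's tableau closes; the branch above is one of them.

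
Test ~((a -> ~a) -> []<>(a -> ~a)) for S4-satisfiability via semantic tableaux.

1. ~((a -> ~a) -> []<>(a -> ~a)), 0
2. a -> ~a, 0
3. ~[]<>(a -> ~a), 0
4. ~a, 0
5. ~<>(a -> ~a), 1
6. ~(a -> ~a), 1
7. a, 1
Accessibility: 0R0, 0R1, 1R1

Satisfiable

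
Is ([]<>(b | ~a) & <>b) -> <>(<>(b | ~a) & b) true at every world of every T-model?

Tableau for the negation ~(([]<>(b | ~a) & <>b) -> <>(<>(b | ~a) & b)):
1. ~(([]<>(b | ~a) & <>b) -> <>(<>(b | ~a) & b)), 0
2. []<>(b | ~a) & <>b, 0
3. ~<>(<>(b | ~a) & b), 0
4. []<>(b | ~a), 0
5. <>b, 0
6. ~(<>(b | ~a) & b), 0
7. <>(b | ~a), 0
8. ~<>(b | ~a), 0
9. ~(b | ~a), 0
10. ~b, 0
11. a, 0
12. b, 1
13. ~(<>(b | ~a) & b), 1
14. <>(b | ~a), 1
15. ~(b | ~a), 1
16. ~b, 1
17. a, 1
Accessibility: 0R0, 0R1, 1R1
Branch closes: b and ~b both at 1.
Every branch of the negation's tableau closes; the branch above is one of them.

Valid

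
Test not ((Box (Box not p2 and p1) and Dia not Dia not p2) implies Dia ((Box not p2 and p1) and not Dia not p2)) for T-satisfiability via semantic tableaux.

Unsatisfiable (every branch closes)

1. not ((Box (Box not p2 and p1) and Dia not Dia not p2) implies Dia ((Box not p2 and p1) and not Dia not p2)), u
2. Box (Box not p2 and p1) and Dia not Dia not p2, u   [neg-implies-rule on 1]
3. not Dia ((Box not p2 and p1) and not Dia not p2), u   [neg-implies-rule on 1]
4. Box (Box not p2 and p1), u   [and-rule on 2]
5. Dia not Dia not p2, u   [and-rule on 2]
6. not ((Box not p2 and p1) and not Dia not p2), u   [neg-Dia-rule on 3 via uRu]
7. Box not p2 and p1, u   [Box-rule on 4 via uRu]
8. Box not p2, u   [and-rule on 7]
9. p1, u   [and-rule on 7]
10. not p2, u   [Box-rule on 8 via uRu]
11. not (Box not p2 and p1), u   [neg-and-rule on 6 (branches; this branch)]
12. not Box not p2, u   [neg-and-rule on 11 (branches; this branch)]
13. not Dia not p2, v   [Dia-rule on 5: fresh world v, uRv]
14. not ((Box not p2 and p1) and not Dia not p2), v   [neg-Dia-rule on 3 via uRv]
15. Box not p2 and p1, v   [Box-rule on 4 via uRv]
16. Box not p2, v   [and-rule on 15]
17. p1, v   [and-rule on 15]
18. not p2, v   [Box-rule on 8 via uRv]
19. p2, v   [neg-Dia-rule on 13 via vRv]
Accessibility: uRu, uRv, vRv
Branch closes: p2 and not p2 both at v.
(One branch shown.) All branches close.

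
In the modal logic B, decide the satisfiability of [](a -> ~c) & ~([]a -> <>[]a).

1. [](a -> ~c) & ~([]a -> <>[]a), w0
2. [](a -> ~c), w0   [&-rule on 1]
3. ~([]a -> <>[]a), w0   [&-rule on 1]
4. []a, w0   [~->-rule on 3]
5. ~<>[]a, w0   [~->-rule on 3]
6. a -> ~c, w0   [[]-rule on 2 via w0Rw0]
7. a, w0   [[]-rule on 4 via w0Rw0]
8. ~[]a, w0   [~<>-rule on 5 via w0Rw0]
9. ~c, w0   [->-rule on 6 (branches; this branch)]
10. ~a, w1   [~[]-rule on 8: fresh world w1, w0Rw1]
11. a -> ~c, w1   [[]-rule on 2 via w0Rw1]
12. a, w1   [[]-rule on 4 via w0Rw1]
Accessibility: w0Rw0, w0Rw1, w1Rw0, w1Rw1
Branch closes: a and ~a both at w1.
(One branch shown.) All branches close.

No, unsatisfiable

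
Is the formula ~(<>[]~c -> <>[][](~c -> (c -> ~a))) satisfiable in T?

No, unsatisfiable

1. ~(<>[]~c -> <>[][](~c -> (c -> ~a))), u
2. <>[]~c, u
3. ~<>[][](~c -> (c -> ~a)), u
4. ~[][](~c -> (c -> ~a)), u
5. []~c, v
6. ~[][](~c -> (c -> ~a)), v
7. ~c, v
8. ~[](~c -> (c -> ~a)), w
9. ~[][](~c -> (c -> ~a)), w
10. ~[](~c -> (c -> ~a)), x
11. ~c, x
12. ~(~c -> (c -> ~a)), y
13. ~c, y
14. ~(c -> ~a), y
15. c, y
16. a, y
Accessibility: uRu, uRv, uRw, vRv, vRx, wRw, wRy, xRx, yRy
Branch closes: c and ~c both at y.
(One branch shown.) All branches close.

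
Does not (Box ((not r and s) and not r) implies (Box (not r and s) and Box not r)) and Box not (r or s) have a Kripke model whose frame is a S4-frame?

Unsatisfiable

1. not (Box ((not r and s) and not r) implies (Box (not r and s) and Box not r)) and Box not (r or s), w0
2. not (Box ((not r and s) and not r) implies (Box (not r and s) and Box not r)), w0   [and-rule on 1]
3. Box not (r or s), w0   [and-rule on 1]
4. Box ((not r and s) and not r), w0   [neg-implies-rule on 2]
5. not (Box (not r and s) and Box not r), w0   [neg-implies-rule on 2]
6. not (r or s), w0   [Box-rule on 3 via w0Rw0]
7. not r, w0   [neg-or-rule on 6]
8. not s, w0   [neg-or-rule on 6]
9. (not r and s) and not r, w0   [Box-rule on 4 via w0Rw0]
10. not r and s, w0   [and-rule on 9]
11. s, w0   [and-rule on 10]
Accessibility: w0Rw0
Branch closes: s and not s both at w0.
(One branch shown.) All branches close.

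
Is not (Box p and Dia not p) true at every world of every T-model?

Tableau for the negation Box p and Dia not p:
1. Box p and Dia not p, 0
2. Box p, 0
3. Dia not p, 0
4. p, 0
5. not p, 1
6. p, 1
Accessibility: 0R0, 0R1, 1R1
Branch closes: p and not p both at 1.
Every branch of the negation's tableau closes; the branch above is one of them.

Valid in T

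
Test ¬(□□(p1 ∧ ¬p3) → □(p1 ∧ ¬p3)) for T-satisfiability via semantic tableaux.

1. ¬(□□(p1 ∧ ¬p3) → □(p1 ∧ ¬p3)), 0
2. □□(p1 ∧ ¬p3), 0   [¬→-rule on 1]
3. ¬□(p1 ∧ ¬p3), 0   [¬→-rule on 1]
4. □(p1 ∧ ¬p3), 0   [□-rule on 2 via 0R0]
5. p1 ∧ ¬p3, 0   [□-rule on 4 via 0R0]
6. p1, 0   [∧-rule on 5]
7. ¬p3, 0   [∧-rule on 5]
8. ¬(p1 ∧ ¬p3), 1   [¬□-rule on 3: fresh world 1, 0R1]
9. □(p1 ∧ ¬p3), 1   [□-rule on 2 via 0R1]
10. p1 ∧ ¬p3, 1   [□-rule on 4 via 0R1]
11. p1, 1   [∧-rule on 10]
12. ¬p3, 1   [∧-rule on 10]
13. p3, 1   [¬∧-rule on 8 (branches; this branch)]
Accessibility: 0R0, 0R1, 1R1
Branch closes: p3 and ¬p3 both at 1.
All branches of the tableau close; one closing branch shown above.

No, unsatisfiable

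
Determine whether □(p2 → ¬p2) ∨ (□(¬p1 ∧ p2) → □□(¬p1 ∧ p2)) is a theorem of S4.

Tableau for the negation ¬(□(p2 → ¬p2) ∨ (□(¬p1 ∧ p2) → □□(¬p1 ∧ p2))):
1. ¬(□(p2 → ¬p2) ∨ (□(¬p1 ∧ p2) → □□(¬p1 ∧ p2))), u
2. ¬□(p2 → ¬p2), u
3. ¬(□(¬p1 ∧ p2) → □□(¬p1 ∧ p2)), u
4. □(¬p1 ∧ p2), u
5. ¬□□(¬p1 ∧ p2), u
6. ¬p1 ∧ p2, u
7. ¬p1, u
8. p2, u
9. ¬(p2 → ¬p2), v
10. p2, v
11. ¬p1 ∧ p2, v
12. ¬p1, v
13. ¬□(¬p1 ∧ p2), w
14. ¬p1 ∧ p2, w
15. ¬p1, w
16. p2, w
17. ¬(¬p1 ∧ p2), x
18. ¬p1 ∧ p2, x
19. ¬p1, x
20. p2, x
21. ¬p2, x
Accessibility: uRu, uRv, uRw, uRx, vRv, wRw, wRx, xRx
Branch closes: p2 and ¬p2 both at x.
All branches of the negation close; one closing branch shown above.

Valid in S4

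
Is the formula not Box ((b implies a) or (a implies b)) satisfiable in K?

1. not Box ((b implies a) or (a implies b)), u
2. not ((b implies a) or (a implies b)), v
3. not (b implies a), v
4. not (a implies b), v
5. b, v
6. not a, v
7. a, v
8. not b, v
Accessibility: uRv
Branch closes: a and not a both at v.
All branches of the tableau close; one closing branch shown above.

Unsatisfiable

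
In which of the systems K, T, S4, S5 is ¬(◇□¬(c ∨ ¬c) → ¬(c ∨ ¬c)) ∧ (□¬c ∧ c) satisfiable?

K

K-tableau for the formula:
1. ¬(◇□¬(c ∨ ¬c) → ¬(c ∨ ¬c)) ∧ (□¬c ∧ c), w0
2. ¬(◇□¬(c ∨ ¬c) → ¬(c ∨ ¬c)), w0   [∧-rule on 1]
3. □¬c ∧ c, w0   [∧-rule on 1]
4. ◇□¬(c ∨ ¬c), w0   [¬→-rule on 2]
5. c ∨ ¬c, w0   [¬→-rule on 2]
6. □¬c, w0   [∧-rule on 3]
7. c, w0   [∧-rule on 3]
8. □¬(c ∨ ¬c), w1   [◇-rule on 4: fresh world w1, w0Rw1]
9. ¬c, w1   [□-rule on 6 via w0Rw1]
Accessibility: w0Rw1
Complete open branch: satisfiable in K.
T-tableau for the formula:
1. ¬(◇□¬(c ∨ ¬c) → ¬(c ∨ ¬c)) ∧ (□¬c ∧ c), w0
2. ¬(◇□¬(c ∨ ¬c) → ¬(c ∨ ¬c)), w0   [∧-rule on 1]
3. □¬c ∧ c, w0   [∧-rule on 1]
4. ◇□¬(c ∨ ¬c), w0   [¬→-rule on 2]
5. c ∨ ¬c, w0   [¬→-rule on 2]
6. □¬c, w0   [∧-rule on 3]
7. c, w0   [∧-rule on 3]
8. ¬c, w0   [□-rule on 6 via w0Rw0]
Accessibility: w0Rw0
Branch closes: c and ¬c both at w0.
Every branch closes (one shown): unsatisfiable in T, hence also in S4, S5 (every S4/S5-frame is a T-frame).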